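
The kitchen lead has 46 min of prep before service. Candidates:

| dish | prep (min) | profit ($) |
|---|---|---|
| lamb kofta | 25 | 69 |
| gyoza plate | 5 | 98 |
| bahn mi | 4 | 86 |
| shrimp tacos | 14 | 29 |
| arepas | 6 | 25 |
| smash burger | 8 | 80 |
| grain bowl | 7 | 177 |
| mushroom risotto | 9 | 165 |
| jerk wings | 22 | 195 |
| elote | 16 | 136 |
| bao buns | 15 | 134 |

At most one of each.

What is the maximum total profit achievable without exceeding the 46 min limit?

685

Ranking by ratio (profit/min): grain bowl 25.29, bahn mi 21.50, gyoza plate 19.60.
Taking the top-ratio dishes first gives gyoza plate + bahn mi + arepas + smash burger + grain bowl + mushroom risotto for 631 (39 min).
Dropping smash burger frees 8 min; slotting in bao buns (15 min) lifts the total to 685 at 46 min.
Next best is gyoza plate + bahn mi + grain bowl + mushroom risotto + elote at 662 (41 min) — short by 23.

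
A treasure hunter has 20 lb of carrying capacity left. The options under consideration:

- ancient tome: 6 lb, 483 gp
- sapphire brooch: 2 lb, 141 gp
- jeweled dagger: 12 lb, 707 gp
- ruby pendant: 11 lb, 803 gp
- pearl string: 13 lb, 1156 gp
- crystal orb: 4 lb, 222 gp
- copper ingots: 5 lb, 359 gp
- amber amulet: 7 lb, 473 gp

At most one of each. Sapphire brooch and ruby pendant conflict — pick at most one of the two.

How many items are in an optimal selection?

3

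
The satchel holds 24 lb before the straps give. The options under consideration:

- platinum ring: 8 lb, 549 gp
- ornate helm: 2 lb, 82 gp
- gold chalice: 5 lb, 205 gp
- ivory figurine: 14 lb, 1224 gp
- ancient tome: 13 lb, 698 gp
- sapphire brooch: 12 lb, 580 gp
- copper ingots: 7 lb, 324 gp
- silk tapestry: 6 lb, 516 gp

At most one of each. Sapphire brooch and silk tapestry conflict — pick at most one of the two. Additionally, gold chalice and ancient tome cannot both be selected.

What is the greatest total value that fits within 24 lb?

1855

Taking the top-ratio items first gives ornate helm + ivory figurine + silk tapestry for 1822 (22 lb).
Replace silk tapestry with platinum ring: the trade gains 33 net, giving 1855 at 24 lb.
Next best is ornate helm + ivory figurine + silk tapestry at 1822 (22 lb) — short by 33.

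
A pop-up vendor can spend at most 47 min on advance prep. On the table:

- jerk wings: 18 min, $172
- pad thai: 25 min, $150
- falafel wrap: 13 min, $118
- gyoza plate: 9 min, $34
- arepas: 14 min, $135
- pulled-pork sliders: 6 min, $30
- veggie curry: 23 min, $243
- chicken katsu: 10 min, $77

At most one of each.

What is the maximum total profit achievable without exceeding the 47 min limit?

455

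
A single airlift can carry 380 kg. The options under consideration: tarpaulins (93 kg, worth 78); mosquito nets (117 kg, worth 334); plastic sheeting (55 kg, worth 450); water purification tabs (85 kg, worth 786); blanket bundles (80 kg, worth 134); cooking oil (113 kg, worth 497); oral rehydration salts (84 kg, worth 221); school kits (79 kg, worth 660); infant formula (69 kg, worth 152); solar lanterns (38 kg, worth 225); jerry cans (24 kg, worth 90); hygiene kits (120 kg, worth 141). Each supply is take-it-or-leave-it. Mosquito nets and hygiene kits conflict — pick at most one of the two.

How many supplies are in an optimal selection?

Optimal total is 2618.
For example plastic sheeting + water purification tabs + cooking oil + school kits + solar lanterns achieves it, using 370 kg.
All optima have 5 supplies.

5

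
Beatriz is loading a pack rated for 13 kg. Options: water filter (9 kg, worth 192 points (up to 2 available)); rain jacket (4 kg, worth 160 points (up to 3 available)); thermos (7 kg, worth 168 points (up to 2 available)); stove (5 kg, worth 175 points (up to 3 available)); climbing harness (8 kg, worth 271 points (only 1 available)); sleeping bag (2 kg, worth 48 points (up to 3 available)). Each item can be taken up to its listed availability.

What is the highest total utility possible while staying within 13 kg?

495

Taking the top-ratio items first gives 3×rain jacket for 480 (12 kg).
Replace rain jacket with stove: the trade gains 15 net, giving 495 at 13 kg.
Every other selection either busts 13 kg or exceeds an availability limit or fails to beat 495.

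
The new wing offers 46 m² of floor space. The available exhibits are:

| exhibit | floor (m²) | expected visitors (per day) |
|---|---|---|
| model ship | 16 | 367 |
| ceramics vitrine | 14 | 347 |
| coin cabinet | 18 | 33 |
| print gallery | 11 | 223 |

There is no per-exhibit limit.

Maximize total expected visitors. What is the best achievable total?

Ranking by ratio (expected visitors/m²): ceramics vitrine 24.79, model ship 22.94, print gallery 20.27, coin cabinet 1.83.
Filling by ratio: 3×ceramics vitrine for 1041, with 4 m² left unused.
Dropping 2×ceramics vitrine frees 28 m²; slotting in 2×model ship (32 m²) lifts the total to 1081 at 46 m².

1081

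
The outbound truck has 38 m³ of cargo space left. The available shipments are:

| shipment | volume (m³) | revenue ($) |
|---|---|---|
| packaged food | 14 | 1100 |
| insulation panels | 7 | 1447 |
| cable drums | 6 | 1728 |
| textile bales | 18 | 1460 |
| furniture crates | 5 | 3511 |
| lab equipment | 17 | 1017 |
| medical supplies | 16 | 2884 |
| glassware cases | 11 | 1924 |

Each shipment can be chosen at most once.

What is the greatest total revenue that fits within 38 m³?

10047

A density-first pass picks insulation panels + cable drums + furniture crates + medical supplies — 9570 at 34 m³.
Replace insulation panels with glassware cases: the trade gains 477 net, giving 10047 at 38 m³.
The closest alternative, insulation panels + cable drums + furniture crates + medical supplies, reaches only 9570.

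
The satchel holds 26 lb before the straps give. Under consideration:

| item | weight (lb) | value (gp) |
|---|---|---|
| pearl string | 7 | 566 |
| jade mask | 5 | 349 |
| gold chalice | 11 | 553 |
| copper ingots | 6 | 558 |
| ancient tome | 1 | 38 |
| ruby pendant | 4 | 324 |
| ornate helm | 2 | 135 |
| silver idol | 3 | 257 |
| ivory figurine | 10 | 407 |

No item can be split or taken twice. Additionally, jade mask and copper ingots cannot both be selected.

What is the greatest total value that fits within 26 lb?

Density check — copper ingots 93.00, silver idol 85.67, ruby pendant 81.00 are the best per lb.
Pearl string + copper ingots + ancient tome + ruby pendant + ornate helm + silver idol uses 23 of the 26 lb and totals 1878.
Runner-up pearl string + copper ingots + ruby pendant + ornate helm + silver idol tops out at 1840.

1878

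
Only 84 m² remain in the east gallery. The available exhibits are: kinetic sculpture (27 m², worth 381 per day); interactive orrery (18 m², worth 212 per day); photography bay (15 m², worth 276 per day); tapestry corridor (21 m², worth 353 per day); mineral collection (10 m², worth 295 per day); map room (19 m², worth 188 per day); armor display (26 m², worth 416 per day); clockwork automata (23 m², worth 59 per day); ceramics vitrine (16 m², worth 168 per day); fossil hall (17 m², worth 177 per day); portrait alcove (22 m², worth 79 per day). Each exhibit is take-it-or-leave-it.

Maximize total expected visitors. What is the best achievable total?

Density check — mineral collection 29.50, photography bay 18.40, tapestry corridor 16.81, armor display 16.00 are the best per m².
Greedy by ratio would take photography bay + tapestry corridor + mineral collection + armor display: 72 m² used, total 1340.
The 15 m² tied up in photography bay is better spent on kinetic sculpture — total rises to 1445 (84 m²).

1445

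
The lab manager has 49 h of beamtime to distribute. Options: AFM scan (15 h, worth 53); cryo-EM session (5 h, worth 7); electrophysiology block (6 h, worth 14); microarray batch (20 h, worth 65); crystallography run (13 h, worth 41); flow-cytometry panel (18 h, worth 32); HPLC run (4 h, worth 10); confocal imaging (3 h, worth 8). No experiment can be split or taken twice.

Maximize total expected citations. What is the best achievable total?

159

Ranking by ratio (expected citations/h): AFM scan 3.53, microarray batch 3.25, crystallography run 3.15, confocal imaging 2.67.
AFM scan + microarray batch + crystallography run uses 48 of the 49 h and totals 159.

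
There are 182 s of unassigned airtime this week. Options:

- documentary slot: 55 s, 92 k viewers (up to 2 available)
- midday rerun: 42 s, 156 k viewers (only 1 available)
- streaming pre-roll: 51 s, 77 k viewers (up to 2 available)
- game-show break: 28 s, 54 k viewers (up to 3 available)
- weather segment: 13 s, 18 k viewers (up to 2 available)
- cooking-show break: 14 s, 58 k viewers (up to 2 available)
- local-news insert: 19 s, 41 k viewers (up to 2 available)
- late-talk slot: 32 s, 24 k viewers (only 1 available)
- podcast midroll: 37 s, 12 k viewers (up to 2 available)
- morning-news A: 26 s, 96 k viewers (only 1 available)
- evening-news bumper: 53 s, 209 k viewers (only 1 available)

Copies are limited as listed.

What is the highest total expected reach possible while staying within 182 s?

The ratio ordering already packs tightly: midday rerun + weather segment + 2×cooking-show break + local-news insert + morning-news A + evening-news bumper, 181 s, 636.
Every other selection either busts 182 s or exceeds an availability limit or fails to beat 636.

636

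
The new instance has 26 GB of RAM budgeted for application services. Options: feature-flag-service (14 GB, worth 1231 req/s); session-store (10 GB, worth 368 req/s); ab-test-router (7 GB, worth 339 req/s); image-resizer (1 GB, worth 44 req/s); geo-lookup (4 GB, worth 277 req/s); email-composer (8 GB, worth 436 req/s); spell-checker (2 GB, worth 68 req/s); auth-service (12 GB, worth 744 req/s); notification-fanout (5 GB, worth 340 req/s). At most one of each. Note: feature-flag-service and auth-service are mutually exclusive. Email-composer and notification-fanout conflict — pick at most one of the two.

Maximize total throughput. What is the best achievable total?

By throughput per GB: feature-flag-service 87.93, geo-lookup 69.25, notification-fanout 68.00 lead.
Best packing: feature-flag-service + image-resizer + geo-lookup + spell-checker + notification-fanout — 26 GB, 1960 total.
Runner-up feature-flag-service + geo-lookup + email-composer tops out at 1944.

1960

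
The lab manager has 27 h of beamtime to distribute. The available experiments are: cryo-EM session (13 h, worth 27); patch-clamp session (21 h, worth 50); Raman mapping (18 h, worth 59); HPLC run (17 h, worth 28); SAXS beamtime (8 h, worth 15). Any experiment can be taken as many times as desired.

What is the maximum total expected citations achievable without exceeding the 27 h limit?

74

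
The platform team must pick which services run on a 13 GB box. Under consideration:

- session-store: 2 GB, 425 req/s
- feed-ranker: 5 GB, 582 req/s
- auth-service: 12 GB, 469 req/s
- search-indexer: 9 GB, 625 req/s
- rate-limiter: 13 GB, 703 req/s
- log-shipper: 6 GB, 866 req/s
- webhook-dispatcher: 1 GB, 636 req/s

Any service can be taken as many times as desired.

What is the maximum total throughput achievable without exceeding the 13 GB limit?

Taking 13×webhook-dispatcher: 13 GB used, 8268 in throughput.
No other feasible combination exceeds 8268.

8268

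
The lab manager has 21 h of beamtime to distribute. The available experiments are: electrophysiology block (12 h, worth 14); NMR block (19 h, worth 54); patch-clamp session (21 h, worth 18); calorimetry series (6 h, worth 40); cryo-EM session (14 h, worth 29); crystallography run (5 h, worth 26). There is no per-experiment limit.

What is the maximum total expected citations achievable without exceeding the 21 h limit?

Best packing: 3×calorimetry series — 18 h, 120 total.
No other feasible combination exceeds 120.

120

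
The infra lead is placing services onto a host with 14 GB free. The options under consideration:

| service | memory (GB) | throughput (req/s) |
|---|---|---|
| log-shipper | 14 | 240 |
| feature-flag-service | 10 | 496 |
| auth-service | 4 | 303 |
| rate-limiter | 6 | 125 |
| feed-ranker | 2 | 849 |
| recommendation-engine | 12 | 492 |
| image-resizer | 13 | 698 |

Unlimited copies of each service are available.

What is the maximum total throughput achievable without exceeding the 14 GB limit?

Ranking by ratio (throughput/GB): feed-ranker 424.50, auth-service 75.75, image-resizer 53.69.
Taking 7×feed-ranker: 14 GB used, 5943 in throughput.

5943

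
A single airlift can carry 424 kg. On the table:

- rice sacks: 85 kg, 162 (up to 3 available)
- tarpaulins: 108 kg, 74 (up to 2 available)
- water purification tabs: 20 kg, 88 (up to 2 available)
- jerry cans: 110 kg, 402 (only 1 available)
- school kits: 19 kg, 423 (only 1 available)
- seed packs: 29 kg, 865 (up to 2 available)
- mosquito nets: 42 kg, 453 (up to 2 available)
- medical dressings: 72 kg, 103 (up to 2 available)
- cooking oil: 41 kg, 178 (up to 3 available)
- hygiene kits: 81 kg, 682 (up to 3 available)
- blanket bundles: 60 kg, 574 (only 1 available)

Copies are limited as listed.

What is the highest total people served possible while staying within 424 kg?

Density check — seed packs 29.83, school kits 22.26, mosquito nets 10.79 are the best per kg.
Taking the top-ratio supplies first gives 2×water purification tabs + school kits + 2×seed packs + 2×mosquito nets + 2×hygiene kits + blanket bundles for 5173 (423 kg).
The 82 kg tied up in 2×water purification tabs and mosquito nets is better spent on hygiene kits — total rises to 5226 (422 kg).
That's the maximum — no swap from here does better than 5226.

5226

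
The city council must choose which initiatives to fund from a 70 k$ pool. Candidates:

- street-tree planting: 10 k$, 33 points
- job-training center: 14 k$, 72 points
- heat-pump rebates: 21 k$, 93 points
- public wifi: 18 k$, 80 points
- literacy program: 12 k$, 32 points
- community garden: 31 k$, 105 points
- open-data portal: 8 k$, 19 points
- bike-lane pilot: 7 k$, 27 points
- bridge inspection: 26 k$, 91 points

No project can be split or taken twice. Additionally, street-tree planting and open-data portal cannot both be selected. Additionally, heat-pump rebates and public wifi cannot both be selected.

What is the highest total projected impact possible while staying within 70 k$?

284

Job-training center + public wifi + community garden + bike-lane pilot uses 70 of the 70 k$ and totals 284.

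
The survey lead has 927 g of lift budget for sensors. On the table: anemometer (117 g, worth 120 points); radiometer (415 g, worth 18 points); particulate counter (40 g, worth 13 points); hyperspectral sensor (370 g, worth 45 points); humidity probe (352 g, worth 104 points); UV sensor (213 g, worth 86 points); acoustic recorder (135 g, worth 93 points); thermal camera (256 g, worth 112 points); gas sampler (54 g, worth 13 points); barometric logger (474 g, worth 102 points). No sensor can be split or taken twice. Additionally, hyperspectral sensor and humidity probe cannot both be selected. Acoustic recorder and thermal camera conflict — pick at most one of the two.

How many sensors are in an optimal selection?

The maximum data value within 927 g is 429.
anemometer + particulate counter + humidity probe + UV sensor + acoustic recorder + gas sampler hits 429 at 911 g.
Any selection reaching 429 contains exactly 6 sensors.

6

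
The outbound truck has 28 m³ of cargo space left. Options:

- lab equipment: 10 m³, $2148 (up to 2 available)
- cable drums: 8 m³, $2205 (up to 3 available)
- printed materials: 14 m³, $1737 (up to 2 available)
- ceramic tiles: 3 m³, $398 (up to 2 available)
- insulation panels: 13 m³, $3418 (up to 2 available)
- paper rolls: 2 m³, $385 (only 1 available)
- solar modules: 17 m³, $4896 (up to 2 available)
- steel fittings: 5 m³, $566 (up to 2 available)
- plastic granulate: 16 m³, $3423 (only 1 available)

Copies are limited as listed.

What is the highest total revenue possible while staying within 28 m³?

7499

Density check — solar modules 288.00, cable drums 275.62, insulation panels 262.92 are the best per m³.
Greedy by ratio would take cable drums + paper rolls + solar modules: 27 m³ used, total 7486.
Dropping paper rolls frees 2 m³; slotting in ceramic tiles (3 m³) lifts the total to 7499 at 28 m³.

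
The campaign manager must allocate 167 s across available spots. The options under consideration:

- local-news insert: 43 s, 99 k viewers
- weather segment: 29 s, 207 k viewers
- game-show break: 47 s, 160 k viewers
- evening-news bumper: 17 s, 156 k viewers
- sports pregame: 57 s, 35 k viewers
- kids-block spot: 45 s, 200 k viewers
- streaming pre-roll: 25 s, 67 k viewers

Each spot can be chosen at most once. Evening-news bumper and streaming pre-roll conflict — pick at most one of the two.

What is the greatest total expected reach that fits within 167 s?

723

By expected reach per s: evening-news bumper 9.18, weather segment 7.14, kids-block spot 4.44, game-show break 3.40 lead.
Taking weather segment + game-show break + evening-news bumper + kids-block spot: 138 s used, 723 in expected reach.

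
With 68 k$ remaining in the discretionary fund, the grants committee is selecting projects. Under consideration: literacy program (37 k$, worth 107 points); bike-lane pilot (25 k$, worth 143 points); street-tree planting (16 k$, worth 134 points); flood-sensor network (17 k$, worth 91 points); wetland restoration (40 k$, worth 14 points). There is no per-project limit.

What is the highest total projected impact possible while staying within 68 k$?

By projected impact per k$: street-tree planting 8.38, bike-lane pilot 5.72, flood-sensor network 5.35, literacy program 2.89 lead.
4×street-tree planting uses 64 of the 68 k$ and totals 536.
That's the maximum — no swap from here does better than 536.

536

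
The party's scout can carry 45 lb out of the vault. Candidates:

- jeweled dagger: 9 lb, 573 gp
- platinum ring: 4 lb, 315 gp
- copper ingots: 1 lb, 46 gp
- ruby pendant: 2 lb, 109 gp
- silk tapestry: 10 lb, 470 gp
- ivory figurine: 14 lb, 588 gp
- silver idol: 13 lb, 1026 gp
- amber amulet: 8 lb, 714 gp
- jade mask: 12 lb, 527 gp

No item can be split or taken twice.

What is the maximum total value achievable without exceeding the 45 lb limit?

Taking the top-ratio items first gives jeweled dagger + platinum ring + copper ingots + ruby pendant + silver idol + amber amulet for 2783 (37 lb).
The 2 lb tied up in ruby pendant is better spent on silk tapestry — total rises to 3144 (45 lb).
No other feasible combination exceeds 3144.

3144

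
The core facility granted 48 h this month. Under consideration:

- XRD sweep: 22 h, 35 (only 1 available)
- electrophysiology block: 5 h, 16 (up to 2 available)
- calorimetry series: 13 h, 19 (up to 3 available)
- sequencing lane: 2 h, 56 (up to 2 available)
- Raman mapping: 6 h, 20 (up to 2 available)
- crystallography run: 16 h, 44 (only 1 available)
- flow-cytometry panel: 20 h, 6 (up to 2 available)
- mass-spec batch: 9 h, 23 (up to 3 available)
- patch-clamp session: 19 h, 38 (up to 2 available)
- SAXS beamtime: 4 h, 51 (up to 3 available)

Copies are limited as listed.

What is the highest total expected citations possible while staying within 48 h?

361

Greedy by ratio would take 2×electrophysiology block + 2×sequencing lane + 2×Raman mapping + mass-spec batch + 3×SAXS beamtime: 47 h used, total 360.
Dropping Raman mapping and mass-spec batch frees 15 h; slotting in crystallography run (16 h) lifts the total to 361 at 48 h.
Nothing else within 48 h beats 361.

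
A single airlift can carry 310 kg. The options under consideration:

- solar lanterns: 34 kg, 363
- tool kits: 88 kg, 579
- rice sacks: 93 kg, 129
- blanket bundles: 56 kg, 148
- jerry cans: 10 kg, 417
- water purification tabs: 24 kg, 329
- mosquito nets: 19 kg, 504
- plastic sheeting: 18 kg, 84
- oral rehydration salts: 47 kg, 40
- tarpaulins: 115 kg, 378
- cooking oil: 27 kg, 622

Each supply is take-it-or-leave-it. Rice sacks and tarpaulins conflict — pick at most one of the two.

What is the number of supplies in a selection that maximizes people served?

8

Best achievable people served is 3046.
One optimal bundle: solar lanterns + tool kits + blanket bundles + jerry cans + water purification tabs + mosquito nets + plastic sheeting + cooking oil (276 kg).
All optima have 8 supplies.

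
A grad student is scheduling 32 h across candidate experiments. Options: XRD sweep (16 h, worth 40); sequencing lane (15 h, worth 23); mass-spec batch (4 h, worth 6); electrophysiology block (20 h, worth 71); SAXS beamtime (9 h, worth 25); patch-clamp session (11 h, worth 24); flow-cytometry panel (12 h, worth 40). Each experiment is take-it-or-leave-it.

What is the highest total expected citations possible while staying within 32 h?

111

The ratio ordering already packs tightly: electrophysiology block + flow-cytometry panel, 32 h, 111.
The closest alternative, electrophysiology block + SAXS beamtime, reaches only 96.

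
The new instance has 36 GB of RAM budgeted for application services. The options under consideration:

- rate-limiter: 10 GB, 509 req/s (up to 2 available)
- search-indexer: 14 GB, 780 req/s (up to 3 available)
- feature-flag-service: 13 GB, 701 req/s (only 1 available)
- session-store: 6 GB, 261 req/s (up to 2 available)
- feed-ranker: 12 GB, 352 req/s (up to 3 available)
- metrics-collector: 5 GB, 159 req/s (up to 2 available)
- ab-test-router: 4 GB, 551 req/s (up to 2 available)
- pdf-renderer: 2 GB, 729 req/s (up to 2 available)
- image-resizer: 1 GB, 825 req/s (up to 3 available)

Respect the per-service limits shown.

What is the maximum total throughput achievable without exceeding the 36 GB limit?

Ranking by ratio (throughput/GB): image-resizer 825.00, pdf-renderer 364.50, ab-test-router 137.75, search-indexer 55.71.
Taking search-indexer + session-store + 2×ab-test-router + 2×pdf-renderer + 3×image-resizer: 35 GB used, 6076 in throughput.
Every other selection either busts 36 GB or exceeds an availability limit or fails to beat 6076.

6076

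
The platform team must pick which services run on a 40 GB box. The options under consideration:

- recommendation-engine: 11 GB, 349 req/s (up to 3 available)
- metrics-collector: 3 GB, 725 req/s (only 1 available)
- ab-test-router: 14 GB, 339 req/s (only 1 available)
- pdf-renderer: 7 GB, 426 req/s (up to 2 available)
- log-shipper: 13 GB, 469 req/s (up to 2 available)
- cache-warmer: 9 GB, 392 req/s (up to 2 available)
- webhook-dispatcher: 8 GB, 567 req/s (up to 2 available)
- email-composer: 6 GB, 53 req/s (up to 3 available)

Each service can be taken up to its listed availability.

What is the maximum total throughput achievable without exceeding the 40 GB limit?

Best packing: metrics-collector + 2×pdf-renderer + 2×webhook-dispatcher + email-composer — 39 GB, 2764 total.
The spare 1 GB is too small for any remaining service, and no exchange beats 2764.

2764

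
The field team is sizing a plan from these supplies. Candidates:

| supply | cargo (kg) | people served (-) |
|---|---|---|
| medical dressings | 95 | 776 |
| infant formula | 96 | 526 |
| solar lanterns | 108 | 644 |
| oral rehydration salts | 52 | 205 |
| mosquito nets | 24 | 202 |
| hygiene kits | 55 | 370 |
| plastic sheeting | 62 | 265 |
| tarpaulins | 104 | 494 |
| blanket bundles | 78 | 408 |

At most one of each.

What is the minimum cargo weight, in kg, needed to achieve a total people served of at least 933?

119

Need the lightest bundle worth ≥ 933.
medical dressings + mosquito nets: 978 people served at 119 kg.
No combination under 119 kg hits 933.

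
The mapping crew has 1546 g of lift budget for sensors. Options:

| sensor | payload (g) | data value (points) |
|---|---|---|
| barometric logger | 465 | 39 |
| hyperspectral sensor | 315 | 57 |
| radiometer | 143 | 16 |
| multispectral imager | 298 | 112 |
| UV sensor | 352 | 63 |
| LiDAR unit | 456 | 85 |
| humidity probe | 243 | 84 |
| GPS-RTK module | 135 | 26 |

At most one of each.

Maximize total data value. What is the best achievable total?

370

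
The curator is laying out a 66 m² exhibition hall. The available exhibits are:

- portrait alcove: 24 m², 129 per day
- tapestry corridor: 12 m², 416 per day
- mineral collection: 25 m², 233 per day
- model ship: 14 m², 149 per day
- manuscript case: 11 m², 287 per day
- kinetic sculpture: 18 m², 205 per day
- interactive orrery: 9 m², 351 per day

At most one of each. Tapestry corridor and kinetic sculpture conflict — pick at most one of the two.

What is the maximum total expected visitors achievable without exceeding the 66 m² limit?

1287

By expected visitors per m²: interactive orrery 39.00, tapestry corridor 34.67, manuscript case 26.09, kinetic sculpture 11.39 lead.
Best packing: tapestry corridor + mineral collection + manuscript case + interactive orrery — 57 m², 1287 total.
Next best is tapestry corridor + model ship + manuscript case + interactive orrery at 1203 (46 m²) — short by 84.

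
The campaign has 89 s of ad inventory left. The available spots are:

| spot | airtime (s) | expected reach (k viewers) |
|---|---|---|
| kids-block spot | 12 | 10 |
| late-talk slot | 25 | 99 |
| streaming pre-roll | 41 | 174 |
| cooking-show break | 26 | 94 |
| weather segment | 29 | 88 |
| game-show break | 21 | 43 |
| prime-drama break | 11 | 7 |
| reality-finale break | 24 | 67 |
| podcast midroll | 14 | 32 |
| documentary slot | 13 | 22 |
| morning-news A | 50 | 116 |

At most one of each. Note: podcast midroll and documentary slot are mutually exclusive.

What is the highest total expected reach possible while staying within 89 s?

Greedy by ratio would take late-talk slot + streaming pre-roll + podcast midroll: 80 s used, total 305.
Replace podcast midroll with game-show break: the trade gains 11 net, giving 316 at 87 s.
Nothing else feasible within 89 s beats 316.

316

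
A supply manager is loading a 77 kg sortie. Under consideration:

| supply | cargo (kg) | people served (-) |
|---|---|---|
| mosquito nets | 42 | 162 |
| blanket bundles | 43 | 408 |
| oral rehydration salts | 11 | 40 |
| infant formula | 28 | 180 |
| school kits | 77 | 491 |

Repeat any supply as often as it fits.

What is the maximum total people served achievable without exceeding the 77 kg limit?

588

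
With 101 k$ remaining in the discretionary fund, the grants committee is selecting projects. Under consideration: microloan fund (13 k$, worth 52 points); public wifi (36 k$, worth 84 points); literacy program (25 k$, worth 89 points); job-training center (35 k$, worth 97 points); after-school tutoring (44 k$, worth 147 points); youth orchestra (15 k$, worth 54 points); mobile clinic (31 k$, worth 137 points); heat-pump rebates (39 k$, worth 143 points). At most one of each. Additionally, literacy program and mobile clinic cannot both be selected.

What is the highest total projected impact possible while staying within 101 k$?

386

Ranking by ratio (projected impact/k$): mobile clinic 4.42, microloan fund 4.00, heat-pump rebates 3.67.
Best packing: microloan fund + youth orchestra + mobile clinic + heat-pump rebates — 98 k$, 386 total.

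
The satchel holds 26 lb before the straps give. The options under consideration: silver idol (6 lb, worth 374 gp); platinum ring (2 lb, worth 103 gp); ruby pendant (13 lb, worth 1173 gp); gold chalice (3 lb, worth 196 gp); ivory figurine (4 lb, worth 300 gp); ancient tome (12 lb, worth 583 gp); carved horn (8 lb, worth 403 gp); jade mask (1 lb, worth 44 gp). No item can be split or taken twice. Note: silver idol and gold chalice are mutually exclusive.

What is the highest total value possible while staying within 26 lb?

1994

Taking silver idol + platinum ring + ruby pendant + ivory figurine + jade mask: 26 lb used, 1994 in value.
Next best is silver idol + platinum ring + ruby pendant + ivory figurine at 1950 (25 lb) — short by 44.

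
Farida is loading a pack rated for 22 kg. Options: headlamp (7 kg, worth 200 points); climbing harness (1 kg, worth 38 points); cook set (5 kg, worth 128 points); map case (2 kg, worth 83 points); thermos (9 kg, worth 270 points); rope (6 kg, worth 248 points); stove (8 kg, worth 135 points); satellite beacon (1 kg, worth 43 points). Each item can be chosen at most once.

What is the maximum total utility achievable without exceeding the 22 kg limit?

Taking the top-ratio items first gives climbing harness + map case + thermos + rope + satellite beacon for 682 (19 kg).
Replace thermos with headlamp + cook set: the trade gains 58 net, giving 740 at 22 kg.
Next best is cook set + map case + thermos + rope at 729 (22 kg) — short by 11.

740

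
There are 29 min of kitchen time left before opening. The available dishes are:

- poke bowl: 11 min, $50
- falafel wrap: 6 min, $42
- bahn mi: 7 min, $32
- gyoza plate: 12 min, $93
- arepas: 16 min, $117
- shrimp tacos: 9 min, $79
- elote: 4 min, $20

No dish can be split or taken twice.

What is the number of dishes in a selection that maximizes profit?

Best achievable profit is 216.
One optimal bundle: arepas + shrimp tacos + elote (29 min).
All optima have 3 dishes.

3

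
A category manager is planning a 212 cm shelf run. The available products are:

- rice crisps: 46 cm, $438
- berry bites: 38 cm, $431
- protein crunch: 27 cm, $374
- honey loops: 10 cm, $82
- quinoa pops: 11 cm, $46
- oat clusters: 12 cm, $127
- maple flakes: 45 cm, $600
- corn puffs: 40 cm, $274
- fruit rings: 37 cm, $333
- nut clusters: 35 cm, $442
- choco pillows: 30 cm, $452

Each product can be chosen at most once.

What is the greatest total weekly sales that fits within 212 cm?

Taking the top-ratio products first gives berry bites + protein crunch + honey loops + quinoa pops + oat clusters + maple flakes + nut clusters + choco pillows for 2554 (208 cm).
Replace honey loops and quinoa pops and oat clusters with fruit rings: the trade gains 78 net, giving 2632 at 212 cm.
No other feasible combination exceeds 2632.

2632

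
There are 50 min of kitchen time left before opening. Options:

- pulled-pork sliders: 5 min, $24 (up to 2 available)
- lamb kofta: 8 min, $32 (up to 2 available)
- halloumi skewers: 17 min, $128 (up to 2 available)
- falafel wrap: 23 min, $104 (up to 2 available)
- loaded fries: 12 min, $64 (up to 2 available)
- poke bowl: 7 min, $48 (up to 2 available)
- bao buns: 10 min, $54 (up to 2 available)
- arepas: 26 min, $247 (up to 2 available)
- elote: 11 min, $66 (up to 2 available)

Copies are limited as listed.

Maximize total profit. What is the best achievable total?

423

The ratio ordering already packs tightly: halloumi skewers + poke bowl + arepas, 50 min, 423.
Nothing else within 50 min beats 423.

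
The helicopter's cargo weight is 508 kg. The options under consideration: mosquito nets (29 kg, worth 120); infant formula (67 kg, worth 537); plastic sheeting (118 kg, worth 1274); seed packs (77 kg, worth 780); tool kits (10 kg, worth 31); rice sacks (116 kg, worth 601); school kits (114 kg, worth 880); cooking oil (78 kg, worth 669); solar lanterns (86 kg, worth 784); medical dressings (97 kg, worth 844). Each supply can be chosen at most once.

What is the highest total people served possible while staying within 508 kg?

4593

Ranking by ratio (people served/kg): plastic sheeting 10.80, seed packs 10.13, solar lanterns 9.12.
Greedy by ratio would take mosquito nets + plastic sheeting + seed packs + tool kits + cooking oil + solar lanterns + medical dressings: 495 kg used, total 4502.
Dropping mosquito nets and cooking oil frees 107 kg; slotting in school kits (114 kg) lifts the total to 4593 at 502 kg.
Every other selection either busts 508 kg or fails to beat 4593.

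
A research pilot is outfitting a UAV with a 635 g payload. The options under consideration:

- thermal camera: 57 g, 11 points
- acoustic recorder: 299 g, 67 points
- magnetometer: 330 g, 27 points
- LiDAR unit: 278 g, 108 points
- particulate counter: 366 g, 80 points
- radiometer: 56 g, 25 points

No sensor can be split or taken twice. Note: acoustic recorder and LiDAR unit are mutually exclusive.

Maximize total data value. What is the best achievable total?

144

Taking thermal camera + LiDAR unit + radiometer: 391 g used, 144 in data value.
An exhaustive check of the 64 subsets confirms 144.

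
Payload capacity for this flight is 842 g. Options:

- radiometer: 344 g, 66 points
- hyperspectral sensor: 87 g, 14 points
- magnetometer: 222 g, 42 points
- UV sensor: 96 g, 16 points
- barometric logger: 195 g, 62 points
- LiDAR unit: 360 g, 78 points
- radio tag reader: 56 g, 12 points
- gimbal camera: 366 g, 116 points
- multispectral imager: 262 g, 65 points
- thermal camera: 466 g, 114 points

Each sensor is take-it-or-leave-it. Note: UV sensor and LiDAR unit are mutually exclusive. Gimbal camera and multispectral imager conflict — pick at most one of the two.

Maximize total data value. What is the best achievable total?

232

By data value per g: barometric logger 0.32, gimbal camera 0.32, multispectral imager 0.25, thermal camera 0.24 lead.
Magnetometer + barometric logger + radio tag reader + gimbal camera uses 839 of the 842 g and totals 232.
No other feasible combination exceeds 232.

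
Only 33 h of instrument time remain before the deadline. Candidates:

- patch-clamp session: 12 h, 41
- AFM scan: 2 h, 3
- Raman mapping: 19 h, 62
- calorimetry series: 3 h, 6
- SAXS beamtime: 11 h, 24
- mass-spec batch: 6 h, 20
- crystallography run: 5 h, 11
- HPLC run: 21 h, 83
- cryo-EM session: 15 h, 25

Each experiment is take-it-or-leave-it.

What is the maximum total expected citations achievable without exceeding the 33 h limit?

The ratio ordering already packs tightly: patch-clamp session + HPLC run, 33 h, 124.
Runner-up mass-spec batch + crystallography run + HPLC run tops out at 114.

124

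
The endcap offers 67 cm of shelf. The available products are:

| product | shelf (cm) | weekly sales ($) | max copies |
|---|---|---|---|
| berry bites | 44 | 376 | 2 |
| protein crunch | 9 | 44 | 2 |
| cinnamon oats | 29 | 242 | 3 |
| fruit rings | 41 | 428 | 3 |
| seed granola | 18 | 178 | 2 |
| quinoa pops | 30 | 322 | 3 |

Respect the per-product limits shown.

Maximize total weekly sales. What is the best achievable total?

678

Filling by ratio: 2×quinoa pops for 644, with 7 cm left unused.
The 30 cm tied up in quinoa pops is better spent on 2×seed granola — total rises to 678 (66 cm).
That's the maximum — no swap from here does better than 678.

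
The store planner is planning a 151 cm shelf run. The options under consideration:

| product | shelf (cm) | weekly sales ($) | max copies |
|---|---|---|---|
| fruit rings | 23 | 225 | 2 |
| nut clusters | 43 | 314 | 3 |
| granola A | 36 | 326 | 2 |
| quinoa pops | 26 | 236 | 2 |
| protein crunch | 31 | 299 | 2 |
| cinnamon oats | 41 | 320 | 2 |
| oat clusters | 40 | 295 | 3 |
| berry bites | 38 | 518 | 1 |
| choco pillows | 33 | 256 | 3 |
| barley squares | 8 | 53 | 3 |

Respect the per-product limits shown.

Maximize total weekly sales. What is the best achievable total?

By weekly sales per cm: berry bites 13.63, fruit rings 9.78, protein crunch 9.65, quinoa pops 9.08 lead.
Taking the top-ratio products first gives 2×fruit rings + 2×protein crunch + berry bites for 1566 (146 cm).
The 31 cm tied up in protein crunch is better spent on granola A — total rises to 1593 (151 cm).

1593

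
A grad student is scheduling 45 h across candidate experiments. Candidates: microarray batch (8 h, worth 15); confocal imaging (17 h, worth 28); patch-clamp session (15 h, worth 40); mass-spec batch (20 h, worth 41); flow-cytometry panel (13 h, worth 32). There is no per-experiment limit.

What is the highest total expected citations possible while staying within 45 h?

Ranking by ratio (expected citations/h): patch-clamp session 2.67, flow-cytometry panel 2.46, mass-spec batch 2.05.
Taking 3×patch-clamp session: 45 h used, 120 in expected citations.

120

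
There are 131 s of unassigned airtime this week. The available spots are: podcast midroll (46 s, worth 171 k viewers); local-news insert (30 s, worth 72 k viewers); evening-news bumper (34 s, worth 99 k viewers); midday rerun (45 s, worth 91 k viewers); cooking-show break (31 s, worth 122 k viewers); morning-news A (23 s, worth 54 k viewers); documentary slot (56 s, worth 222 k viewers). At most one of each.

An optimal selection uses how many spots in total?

Best achievable expected reach is 447.
For example podcast midroll + morning-news A + documentary slot achieves it, using 125 s.
Every optimal selection uses 3 spots.

3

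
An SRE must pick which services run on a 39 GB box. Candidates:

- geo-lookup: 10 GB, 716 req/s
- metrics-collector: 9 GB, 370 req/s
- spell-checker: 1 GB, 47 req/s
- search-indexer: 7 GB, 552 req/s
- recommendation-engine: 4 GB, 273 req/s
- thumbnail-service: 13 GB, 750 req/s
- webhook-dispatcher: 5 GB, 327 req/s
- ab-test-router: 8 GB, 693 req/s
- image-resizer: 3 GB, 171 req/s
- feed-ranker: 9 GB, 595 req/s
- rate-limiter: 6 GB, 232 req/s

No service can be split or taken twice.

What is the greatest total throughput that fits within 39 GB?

Density check — ab-test-router 86.62, search-indexer 78.86, geo-lookup 71.60 are the best per GB.
A density-first pass picks geo-lookup + spell-checker + search-indexer + recommendation-engine + ab-test-router + feed-ranker — 2876 at 39 GB.
The 5 GB tied up in spell-checker and recommendation-engine is better spent on webhook-dispatcher — total rises to 2883 (39 GB).
Next best is geo-lookup + spell-checker + search-indexer + recommendation-engine + ab-test-router + feed-ranker at 2876 (39 GB) — short by 7.

2883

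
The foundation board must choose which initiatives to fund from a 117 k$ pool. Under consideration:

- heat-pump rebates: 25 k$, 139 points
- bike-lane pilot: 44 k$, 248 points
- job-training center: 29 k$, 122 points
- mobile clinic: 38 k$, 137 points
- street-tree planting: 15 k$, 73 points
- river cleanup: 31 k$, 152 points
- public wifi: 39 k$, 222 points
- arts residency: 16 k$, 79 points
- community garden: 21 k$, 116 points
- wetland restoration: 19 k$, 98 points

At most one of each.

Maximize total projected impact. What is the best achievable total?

By projected impact per k$: public wifi 5.69, bike-lane pilot 5.64, heat-pump rebates 5.56, community garden 5.52 lead.
Greedy by ratio would take heat-pump rebates + bike-lane pilot + public wifi: 108 k$ used, total 609.
The 25 k$ tied up in heat-pump rebates is better spent on street-tree planting + wetland restoration — total rises to 641 (117 k$).
Next best is heat-pump rebates + river cleanup + public wifi + community garden at 629 (116 k$) — short by 12.

641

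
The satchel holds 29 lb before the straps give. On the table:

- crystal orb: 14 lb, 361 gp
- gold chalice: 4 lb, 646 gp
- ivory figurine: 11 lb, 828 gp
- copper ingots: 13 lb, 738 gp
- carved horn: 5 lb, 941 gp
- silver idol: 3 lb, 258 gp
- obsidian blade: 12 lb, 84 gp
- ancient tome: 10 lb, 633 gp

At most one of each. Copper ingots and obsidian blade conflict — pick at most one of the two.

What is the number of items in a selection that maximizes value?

4

Best achievable value is 2673.
One optimal bundle: gold chalice + ivory figurine + carved horn + silver idol (23 lb).
All optima have 4 items.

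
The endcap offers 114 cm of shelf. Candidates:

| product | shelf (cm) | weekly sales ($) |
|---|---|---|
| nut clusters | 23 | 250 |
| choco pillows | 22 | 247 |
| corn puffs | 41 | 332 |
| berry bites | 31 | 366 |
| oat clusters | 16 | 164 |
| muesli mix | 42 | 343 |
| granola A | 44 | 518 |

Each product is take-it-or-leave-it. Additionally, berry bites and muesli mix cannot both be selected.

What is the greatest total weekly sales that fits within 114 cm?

1298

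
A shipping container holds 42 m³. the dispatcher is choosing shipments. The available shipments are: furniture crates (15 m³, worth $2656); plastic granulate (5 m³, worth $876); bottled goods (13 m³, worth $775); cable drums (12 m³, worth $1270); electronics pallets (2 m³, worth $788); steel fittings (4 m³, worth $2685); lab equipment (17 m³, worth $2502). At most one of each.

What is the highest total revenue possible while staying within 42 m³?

A density-first pass picks furniture crates + plastic granulate + cable drums + electronics pallets + steel fittings — 8275 at 38 m³.
Replace cable drums and electronics pallets with lab equipment: the trade gains 444 net, giving 8719 at 41 m³.

8719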